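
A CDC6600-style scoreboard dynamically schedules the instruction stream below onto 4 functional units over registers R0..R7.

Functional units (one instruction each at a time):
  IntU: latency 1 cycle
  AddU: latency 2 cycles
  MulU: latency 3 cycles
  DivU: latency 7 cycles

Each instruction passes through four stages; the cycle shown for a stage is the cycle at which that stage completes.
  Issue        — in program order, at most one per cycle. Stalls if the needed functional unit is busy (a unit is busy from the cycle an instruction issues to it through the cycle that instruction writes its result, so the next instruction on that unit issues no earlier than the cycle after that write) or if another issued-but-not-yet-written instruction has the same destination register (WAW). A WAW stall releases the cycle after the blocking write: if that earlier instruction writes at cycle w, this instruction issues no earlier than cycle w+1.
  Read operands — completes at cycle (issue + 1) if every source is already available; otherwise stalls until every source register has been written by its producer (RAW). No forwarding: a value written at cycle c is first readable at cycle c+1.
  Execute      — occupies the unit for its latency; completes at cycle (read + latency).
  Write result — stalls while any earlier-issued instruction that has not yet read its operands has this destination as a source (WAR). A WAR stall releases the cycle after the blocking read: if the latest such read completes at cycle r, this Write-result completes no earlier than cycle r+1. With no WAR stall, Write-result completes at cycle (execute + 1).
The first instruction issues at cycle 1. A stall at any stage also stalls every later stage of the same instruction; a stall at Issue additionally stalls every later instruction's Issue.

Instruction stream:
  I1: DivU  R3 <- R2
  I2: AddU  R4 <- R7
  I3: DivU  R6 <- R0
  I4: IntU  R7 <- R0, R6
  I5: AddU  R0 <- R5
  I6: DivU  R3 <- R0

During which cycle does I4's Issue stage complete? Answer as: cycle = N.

cycle = 12

[I1] 1/2/9/10
[I2] 2/3/5/6
[I3] 11/12/19/20  (struct: DivU busy until I1 writes@10)
[I4] 12/21/22/23  (RAW R6: wait I3 write@20)
[I5] 13/14/16/22  (WAR R0: wait I4 read@21)
[I6] 21/23/30/31  (struct: DivU busy until I3 writes@20; RAW R0: wait I5 write@22)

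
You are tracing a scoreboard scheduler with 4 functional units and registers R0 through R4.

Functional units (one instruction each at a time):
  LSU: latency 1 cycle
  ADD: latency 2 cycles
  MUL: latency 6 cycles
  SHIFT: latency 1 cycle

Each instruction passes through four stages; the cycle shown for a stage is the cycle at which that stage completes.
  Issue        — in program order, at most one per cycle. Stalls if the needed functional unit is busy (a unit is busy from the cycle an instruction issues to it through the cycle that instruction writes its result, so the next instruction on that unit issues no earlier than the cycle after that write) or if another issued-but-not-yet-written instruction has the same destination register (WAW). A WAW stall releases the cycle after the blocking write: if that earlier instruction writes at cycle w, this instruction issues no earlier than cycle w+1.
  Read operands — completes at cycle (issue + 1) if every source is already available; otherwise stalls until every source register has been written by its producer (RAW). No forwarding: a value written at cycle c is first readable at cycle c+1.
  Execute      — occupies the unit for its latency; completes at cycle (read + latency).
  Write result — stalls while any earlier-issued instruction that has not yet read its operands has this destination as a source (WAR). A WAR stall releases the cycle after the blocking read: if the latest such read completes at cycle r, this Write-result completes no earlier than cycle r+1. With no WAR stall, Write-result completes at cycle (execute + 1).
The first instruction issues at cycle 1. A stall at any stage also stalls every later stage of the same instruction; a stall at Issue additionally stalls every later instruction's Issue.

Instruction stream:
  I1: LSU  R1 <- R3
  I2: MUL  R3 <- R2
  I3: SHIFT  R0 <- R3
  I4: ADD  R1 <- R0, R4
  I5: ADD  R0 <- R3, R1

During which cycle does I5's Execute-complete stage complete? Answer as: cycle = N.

cycle = 21

[1] issue I1 (LSU)
[2] I1 read-ops; issue I2 (MUL)
[3] I1 finished on LSU; I2 read-ops; issue I3 (SHIFT)
[4] I1→R1
[5] issue I4 (ADD)
[9] I2 finished on MUL
[10] I2→R3
[11] I3 read-ops
[12] I3 finished on SHIFT
[13] I3→R0
[14] I4 read-ops
[16] I4 finished on ADD
[17] I4→R1
[18] issue I5 (ADD)
[19] I5 read-ops
[21] I5 finished on ADD
[22] I5→R0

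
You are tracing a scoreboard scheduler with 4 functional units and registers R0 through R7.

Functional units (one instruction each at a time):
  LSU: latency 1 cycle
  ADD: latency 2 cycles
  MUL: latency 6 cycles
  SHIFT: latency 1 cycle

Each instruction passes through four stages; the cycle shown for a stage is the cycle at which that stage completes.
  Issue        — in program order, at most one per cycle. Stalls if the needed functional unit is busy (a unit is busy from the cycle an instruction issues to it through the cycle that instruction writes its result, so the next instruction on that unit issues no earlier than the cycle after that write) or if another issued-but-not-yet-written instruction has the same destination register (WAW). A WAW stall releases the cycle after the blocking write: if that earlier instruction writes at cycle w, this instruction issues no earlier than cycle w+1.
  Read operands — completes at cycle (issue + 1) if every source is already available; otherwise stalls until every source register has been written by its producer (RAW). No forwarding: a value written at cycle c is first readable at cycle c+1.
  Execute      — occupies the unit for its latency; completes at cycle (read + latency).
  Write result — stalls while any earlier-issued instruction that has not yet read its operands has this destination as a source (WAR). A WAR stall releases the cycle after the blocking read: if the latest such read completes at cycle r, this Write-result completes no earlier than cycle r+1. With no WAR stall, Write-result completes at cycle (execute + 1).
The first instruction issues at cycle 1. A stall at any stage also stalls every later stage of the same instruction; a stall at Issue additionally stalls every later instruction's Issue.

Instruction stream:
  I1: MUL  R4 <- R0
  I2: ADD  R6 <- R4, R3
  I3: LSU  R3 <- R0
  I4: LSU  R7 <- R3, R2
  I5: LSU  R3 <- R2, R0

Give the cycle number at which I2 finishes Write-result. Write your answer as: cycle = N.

cycle 1: I1 dispatched to MUL
cycle 2: I1 operands ready; I2 dispatched to ADD
cycle 3: I3 dispatched to LSU
cycle 4: I3 operands ready
cycle 5: I3 complete
cycle 8: I1 complete
cycle 9: R4←I1
cycle 10: I2 operands ready
cycle 11: R3←I3
cycle 12: I2 complete; I4 dispatched to LSU
cycle 13: R6←I2; I4 operands ready
cycle 14: I4 complete
cycle 15: R7←I4
cycle 16: I5 dispatched to LSU
cycle 17: I5 operands ready
cycle 18: I5 complete
cycle 19: R3←I5

cycle = 13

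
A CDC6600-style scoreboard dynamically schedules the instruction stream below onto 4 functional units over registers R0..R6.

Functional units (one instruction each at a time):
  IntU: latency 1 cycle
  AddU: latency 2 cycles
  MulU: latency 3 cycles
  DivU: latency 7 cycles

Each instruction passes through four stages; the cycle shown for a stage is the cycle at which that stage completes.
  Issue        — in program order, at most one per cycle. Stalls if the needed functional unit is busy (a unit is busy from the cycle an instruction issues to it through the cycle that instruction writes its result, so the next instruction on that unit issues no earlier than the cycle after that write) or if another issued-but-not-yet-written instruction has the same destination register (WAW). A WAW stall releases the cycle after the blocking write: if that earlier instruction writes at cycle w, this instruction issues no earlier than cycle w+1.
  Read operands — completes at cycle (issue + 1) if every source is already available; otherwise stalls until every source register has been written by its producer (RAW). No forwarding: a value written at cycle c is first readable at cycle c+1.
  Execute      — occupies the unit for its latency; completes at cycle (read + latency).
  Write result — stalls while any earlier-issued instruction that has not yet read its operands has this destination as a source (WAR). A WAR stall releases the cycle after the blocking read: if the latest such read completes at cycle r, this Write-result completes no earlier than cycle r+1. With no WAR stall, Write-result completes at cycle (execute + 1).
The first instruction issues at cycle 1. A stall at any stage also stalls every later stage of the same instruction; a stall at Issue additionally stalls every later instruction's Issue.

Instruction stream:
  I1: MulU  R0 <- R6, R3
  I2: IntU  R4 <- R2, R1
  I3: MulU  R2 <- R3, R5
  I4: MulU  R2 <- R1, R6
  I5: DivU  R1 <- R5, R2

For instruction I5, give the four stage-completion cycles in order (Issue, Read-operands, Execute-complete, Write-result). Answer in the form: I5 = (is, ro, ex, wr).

I5 = (14, 19, 26, 27)

c1: I1→MulU
c2: I1 RO; I2→IntU
c3: I2 RO
c4: I2 EX
c5: I1 EX; I2 WR R4
c6: I1 WR R0
c7: I3→MulU
c8: I3 RO
c11: I3 EX
c12: I3 WR R2
c13: I4→MulU
c14: I4 RO; I5→DivU
c17: I4 EX
c18: I4 WR R2
c19: I5 RO
c26: I5 EX
c27: I5 WR R1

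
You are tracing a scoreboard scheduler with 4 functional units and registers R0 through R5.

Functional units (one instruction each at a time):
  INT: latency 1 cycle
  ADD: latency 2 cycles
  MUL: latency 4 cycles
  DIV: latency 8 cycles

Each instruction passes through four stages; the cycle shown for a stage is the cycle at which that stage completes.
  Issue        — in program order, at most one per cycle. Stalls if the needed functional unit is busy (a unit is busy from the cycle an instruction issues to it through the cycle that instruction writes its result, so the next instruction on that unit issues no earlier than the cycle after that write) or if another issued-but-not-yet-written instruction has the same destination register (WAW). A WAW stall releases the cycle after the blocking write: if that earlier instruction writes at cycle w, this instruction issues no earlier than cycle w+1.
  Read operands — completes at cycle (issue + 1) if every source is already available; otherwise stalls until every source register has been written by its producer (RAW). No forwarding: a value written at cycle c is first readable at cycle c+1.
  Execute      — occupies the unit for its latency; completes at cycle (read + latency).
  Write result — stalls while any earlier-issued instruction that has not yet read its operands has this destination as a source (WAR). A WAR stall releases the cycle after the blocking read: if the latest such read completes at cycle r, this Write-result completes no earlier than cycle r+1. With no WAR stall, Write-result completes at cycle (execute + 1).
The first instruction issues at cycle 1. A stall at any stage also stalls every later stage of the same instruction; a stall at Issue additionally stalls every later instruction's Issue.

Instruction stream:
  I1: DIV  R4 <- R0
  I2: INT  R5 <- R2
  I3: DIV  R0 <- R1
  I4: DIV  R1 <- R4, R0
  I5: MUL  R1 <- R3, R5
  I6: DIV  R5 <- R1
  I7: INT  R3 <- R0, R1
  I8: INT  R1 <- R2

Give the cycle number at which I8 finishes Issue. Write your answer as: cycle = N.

cycle = 44

[1] issue I1 (DIV)
[2] I1 read-ops, issue I2 (INT)
[3] I2 read-ops
[4] I2 finished on INT
[5] I2→R5
[10] I1 finished on DIV
[11] I1→R4
[12] issue I3 (DIV)
[13] I3 read-ops
[21] I3 finished on DIV
[22] I3→R0
[23] issue I4 (DIV)
[24] I4 read-ops
[32] I4 finished on DIV
[33] I4→R1
[34] issue I5 (MUL)
[35] I5 read-ops, issue I6 (DIV)
[36] issue I7 (INT)
[39] I5 finished on MUL
[40] I5→R1
[41] I6 read-ops, I7 read-ops
[42] I7 finished on INT
[43] I7→R3
[44] issue I8 (INT)
[45] I8 read-ops
[46] I8 finished on INT
[47] I8→R1
[49] I6 finished on DIV
[50] I6→R5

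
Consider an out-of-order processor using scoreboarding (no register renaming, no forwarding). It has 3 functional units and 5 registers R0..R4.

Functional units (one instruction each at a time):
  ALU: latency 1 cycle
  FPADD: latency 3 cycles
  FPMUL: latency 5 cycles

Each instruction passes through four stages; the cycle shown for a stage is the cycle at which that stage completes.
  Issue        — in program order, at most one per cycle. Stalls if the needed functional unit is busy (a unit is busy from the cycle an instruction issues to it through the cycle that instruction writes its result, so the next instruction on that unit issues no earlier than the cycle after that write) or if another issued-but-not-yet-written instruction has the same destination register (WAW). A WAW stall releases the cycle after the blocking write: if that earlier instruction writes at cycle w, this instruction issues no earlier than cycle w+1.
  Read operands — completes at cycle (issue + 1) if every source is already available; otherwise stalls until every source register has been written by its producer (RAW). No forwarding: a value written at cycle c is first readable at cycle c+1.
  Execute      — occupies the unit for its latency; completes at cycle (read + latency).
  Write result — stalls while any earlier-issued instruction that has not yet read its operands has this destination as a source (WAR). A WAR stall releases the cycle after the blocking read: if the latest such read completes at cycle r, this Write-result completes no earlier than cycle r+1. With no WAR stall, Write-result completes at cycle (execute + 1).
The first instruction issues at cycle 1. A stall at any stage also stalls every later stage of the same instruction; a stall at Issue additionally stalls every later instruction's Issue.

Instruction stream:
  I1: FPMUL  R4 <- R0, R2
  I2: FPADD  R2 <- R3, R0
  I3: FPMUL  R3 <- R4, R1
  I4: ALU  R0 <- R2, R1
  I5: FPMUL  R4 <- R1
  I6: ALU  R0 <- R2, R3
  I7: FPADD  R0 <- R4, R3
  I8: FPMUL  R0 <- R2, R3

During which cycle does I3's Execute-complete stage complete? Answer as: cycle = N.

c1: I1 issues→FPMUL
c2: I1 reads, I2 issues→FPADD
c3: I2 reads
c6: I2 exec-done
c7: I1 exec-done, I2 writes R2
c8: I1 writes R4
c9: I3 issues→FPMUL
c10: I3 reads, I4 issues→ALU
c11: I4 reads
c12: I4 exec-done
c13: I4 writes R0
c15: I3 exec-done
c16: I3 writes R3
c17: I5 issues→FPMUL
c18: I5 reads, I6 issues→ALU
c19: I6 reads
c20: I6 exec-done
c21: I6 writes R0
c22: I7 issues→FPADD
c23: I5 exec-done
c24: I5 writes R4
c25: I7 reads
c28: I7 exec-done
c29: I7 writes R0
c30: I8 issues→FPMUL
c31: I8 reads
c36: I8 exec-done
c37: I8 writes R0

cycle = 15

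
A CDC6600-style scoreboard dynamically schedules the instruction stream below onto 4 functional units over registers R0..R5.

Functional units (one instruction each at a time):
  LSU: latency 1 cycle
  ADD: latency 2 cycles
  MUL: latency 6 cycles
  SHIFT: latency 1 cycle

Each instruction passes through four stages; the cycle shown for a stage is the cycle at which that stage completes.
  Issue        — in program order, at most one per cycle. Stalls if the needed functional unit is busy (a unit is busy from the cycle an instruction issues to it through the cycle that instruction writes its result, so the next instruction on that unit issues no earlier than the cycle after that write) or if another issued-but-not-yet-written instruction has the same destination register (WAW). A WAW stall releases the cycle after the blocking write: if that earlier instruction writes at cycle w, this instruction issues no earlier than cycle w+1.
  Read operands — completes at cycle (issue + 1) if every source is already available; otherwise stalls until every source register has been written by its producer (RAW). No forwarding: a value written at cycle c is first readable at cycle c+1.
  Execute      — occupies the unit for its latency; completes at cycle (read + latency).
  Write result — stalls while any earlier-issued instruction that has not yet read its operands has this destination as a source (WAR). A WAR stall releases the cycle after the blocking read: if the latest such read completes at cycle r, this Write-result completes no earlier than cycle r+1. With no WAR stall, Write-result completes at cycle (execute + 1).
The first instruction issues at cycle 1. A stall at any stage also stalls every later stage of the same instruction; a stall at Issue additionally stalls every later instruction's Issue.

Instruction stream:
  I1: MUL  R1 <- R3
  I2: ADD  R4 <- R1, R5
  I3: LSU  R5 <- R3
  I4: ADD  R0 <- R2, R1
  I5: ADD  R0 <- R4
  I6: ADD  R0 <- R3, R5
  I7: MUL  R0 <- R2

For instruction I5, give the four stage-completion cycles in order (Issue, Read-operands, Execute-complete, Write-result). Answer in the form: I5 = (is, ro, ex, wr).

I1: IS=1 RO=2 EX=8 WR=9
I2: IS=2 RO=10 EX=12 WR=13  [RAW R1: wait I1 write@9]
I3: IS=3 RO=4 EX=5 WR=11  [WAR R5: wait I2 read@10]
I4: IS=14 RO=15 EX=17 WR=18  [struct: ADD busy until I2 writes@13]
I5: IS=19 RO=20 EX=22 WR=23  [struct: ADD busy until I4 writes@18]
I6: IS=24 RO=25 EX=27 WR=28  [struct: ADD busy until I5 writes@23]
I7: IS=29 RO=30 EX=36 WR=37  [WAW R0: wait I6 write@28]

I5 = (19, 20, 22, 23)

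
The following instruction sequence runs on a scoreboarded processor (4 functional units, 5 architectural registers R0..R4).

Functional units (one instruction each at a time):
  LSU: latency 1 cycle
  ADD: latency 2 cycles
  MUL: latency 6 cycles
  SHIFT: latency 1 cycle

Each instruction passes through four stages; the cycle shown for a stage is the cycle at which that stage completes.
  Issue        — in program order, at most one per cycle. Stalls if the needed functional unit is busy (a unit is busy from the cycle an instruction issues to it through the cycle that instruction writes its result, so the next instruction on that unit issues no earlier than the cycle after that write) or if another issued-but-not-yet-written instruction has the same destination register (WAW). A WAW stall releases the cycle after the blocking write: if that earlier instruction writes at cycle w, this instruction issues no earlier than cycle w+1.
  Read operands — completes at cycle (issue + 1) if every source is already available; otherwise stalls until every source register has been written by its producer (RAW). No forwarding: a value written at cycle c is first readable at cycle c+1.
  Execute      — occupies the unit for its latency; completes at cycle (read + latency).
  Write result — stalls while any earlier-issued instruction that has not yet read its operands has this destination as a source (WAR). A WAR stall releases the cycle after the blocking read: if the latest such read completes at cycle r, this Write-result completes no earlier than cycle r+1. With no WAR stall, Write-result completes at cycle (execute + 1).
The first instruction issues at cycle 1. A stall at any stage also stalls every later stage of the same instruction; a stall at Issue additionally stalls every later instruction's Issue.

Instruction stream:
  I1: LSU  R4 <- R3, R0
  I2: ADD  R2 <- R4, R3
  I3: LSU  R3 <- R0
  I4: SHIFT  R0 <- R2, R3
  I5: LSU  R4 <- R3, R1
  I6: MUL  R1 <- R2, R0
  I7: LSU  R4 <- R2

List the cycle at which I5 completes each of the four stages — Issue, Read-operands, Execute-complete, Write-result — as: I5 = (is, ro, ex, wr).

1) issue 1, read 2, done 3, write 4
2) issue 2, read 5, done 7, write 8  <RAW R4: wait I1 write@4>
3) issue 5, read 6, done 7, write 8  <struct: LSU busy until I1 writes@4>
4) issue 6, read 9, done 10, write 11  <RAW R2: wait I2 write@8 / RAW R3: wait I3 write@8>
5) issue 9, read 10, done 11, write 12  <struct: LSU busy until I3 writes@8>
6) issue 10, read 12, done 18, write 19  <RAW R0: wait I4 write@11>
7) issue 13, read 14, done 15, write 16  <struct: LSU busy until I5 writes@12>

I5 = (9, 10, 11, 12)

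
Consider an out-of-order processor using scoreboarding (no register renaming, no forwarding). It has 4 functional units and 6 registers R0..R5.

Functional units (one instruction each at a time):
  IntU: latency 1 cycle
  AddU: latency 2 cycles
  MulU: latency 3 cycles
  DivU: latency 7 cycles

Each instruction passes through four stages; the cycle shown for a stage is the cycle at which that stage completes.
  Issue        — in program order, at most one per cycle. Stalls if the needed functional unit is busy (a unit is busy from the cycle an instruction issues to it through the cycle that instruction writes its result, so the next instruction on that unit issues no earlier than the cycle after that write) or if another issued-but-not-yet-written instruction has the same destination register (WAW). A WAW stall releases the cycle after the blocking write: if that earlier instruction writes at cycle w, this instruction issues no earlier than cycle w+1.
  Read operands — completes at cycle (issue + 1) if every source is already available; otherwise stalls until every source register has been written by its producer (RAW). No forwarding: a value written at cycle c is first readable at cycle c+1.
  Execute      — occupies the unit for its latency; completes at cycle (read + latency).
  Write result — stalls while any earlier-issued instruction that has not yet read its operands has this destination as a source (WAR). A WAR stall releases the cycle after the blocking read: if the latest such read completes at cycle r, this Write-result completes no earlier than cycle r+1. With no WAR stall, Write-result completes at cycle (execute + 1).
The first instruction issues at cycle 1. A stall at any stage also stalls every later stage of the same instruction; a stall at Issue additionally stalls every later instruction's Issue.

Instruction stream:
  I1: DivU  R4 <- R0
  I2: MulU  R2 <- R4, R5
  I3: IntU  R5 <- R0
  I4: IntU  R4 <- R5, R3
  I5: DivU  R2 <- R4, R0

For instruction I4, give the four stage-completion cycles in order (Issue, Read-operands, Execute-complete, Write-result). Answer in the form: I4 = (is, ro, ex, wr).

cycle 1: I1→DivU
cycle 2: I1 RO · I2→MulU
cycle 3: I3→IntU
cycle 4: I3 RO
cycle 5: I3 EX
cycle 9: I1 EX
cycle 10: I1 WR R4
cycle 11: I2 RO
cycle 12: I3 WR R5
cycle 13: I4→IntU
cycle 14: I2 EX · I4 RO
cycle 15: I2 WR R2 · I4 EX
cycle 16: I4 WR R4 · I5→DivU
cycle 17: I5 RO
cycle 24: I5 EX
cycle 25: I5 WR R2

I4 = (13, 14, 15, 16)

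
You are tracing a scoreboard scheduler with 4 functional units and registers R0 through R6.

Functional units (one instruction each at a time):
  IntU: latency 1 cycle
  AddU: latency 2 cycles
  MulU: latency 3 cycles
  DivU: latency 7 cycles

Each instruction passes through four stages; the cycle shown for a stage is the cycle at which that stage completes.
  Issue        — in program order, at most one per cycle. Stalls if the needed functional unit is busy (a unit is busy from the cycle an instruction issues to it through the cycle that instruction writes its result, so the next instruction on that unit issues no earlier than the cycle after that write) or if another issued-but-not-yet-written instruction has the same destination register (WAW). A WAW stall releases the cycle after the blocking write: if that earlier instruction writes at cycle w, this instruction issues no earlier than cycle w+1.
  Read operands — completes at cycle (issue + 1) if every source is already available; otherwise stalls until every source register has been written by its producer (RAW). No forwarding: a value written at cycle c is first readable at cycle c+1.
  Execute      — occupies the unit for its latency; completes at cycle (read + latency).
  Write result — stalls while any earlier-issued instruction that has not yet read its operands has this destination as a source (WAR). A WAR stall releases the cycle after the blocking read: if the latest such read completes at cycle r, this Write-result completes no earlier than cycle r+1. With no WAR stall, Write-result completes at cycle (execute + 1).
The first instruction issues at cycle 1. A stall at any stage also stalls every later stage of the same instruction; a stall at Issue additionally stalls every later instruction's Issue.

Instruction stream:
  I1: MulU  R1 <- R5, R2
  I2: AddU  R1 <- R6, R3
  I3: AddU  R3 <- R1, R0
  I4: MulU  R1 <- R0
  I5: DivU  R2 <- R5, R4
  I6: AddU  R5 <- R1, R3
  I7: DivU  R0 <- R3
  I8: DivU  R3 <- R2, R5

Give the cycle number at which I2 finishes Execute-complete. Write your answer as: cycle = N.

  I1 | 1 | 2 | 5 | 6
  I2 | 7 | 8 | 10 | 11   WAW R1: wait I1 write@6
  I3 | 12 | 13 | 15 | 16   struct: AddU busy until I2 writes@11
  I4 | 13 | 14 | 17 | 18
  I5 | 14 | 15 | 22 | 23
  I6 | 17 | 19 | 21 | 22   struct: AddU busy until I3 writes@16 · RAW R1: wait I4 write@18
  I7 | 24 | 25 | 32 | 33   struct: DivU busy until I5 writes@23
  I8 | 34 | 35 | 42 | 43   struct: DivU busy until I7 writes@33

cycle = 10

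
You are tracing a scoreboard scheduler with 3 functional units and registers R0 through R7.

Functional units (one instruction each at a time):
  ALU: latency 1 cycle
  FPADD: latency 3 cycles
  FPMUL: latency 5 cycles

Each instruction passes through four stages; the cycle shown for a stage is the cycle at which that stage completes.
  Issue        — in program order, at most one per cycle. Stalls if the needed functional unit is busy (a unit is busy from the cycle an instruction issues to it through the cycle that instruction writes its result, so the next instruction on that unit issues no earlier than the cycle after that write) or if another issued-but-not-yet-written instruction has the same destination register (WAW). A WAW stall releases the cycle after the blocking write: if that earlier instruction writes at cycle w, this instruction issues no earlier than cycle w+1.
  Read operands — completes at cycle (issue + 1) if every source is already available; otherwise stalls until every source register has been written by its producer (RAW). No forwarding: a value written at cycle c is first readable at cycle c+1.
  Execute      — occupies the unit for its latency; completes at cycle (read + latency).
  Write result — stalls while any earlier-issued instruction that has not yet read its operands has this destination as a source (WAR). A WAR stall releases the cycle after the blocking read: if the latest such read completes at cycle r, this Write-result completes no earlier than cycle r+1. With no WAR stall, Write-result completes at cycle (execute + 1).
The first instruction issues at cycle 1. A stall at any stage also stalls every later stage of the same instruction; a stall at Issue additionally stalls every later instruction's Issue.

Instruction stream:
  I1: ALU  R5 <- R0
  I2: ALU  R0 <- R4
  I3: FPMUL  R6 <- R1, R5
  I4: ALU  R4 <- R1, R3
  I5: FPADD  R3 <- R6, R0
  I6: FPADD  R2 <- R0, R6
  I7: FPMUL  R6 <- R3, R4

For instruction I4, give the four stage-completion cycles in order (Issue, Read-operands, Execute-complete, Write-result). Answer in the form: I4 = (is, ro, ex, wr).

[1] issue I1 (ALU)
[2] I1 read-ops
[3] I1 finished on ALU
[4] I1→R5
[5] issue I2 (ALU)
[6] I2 read-ops · issue I3 (FPMUL)
[7] I2 finished on ALU · I3 read-ops
[8] I2→R0
[9] issue I4 (ALU)
[10] I4 read-ops · issue I5 (FPADD)
[11] I4 finished on ALU
[12] I3 finished on FPMUL · I4→R4
[13] I3→R6
[14] I5 read-ops
[17] I5 finished on FPADD
[18] I5→R3
[19] issue I6 (FPADD)
[20] I6 read-ops · issue I7 (FPMUL)
[21] I7 read-ops
[23] I6 finished on FPADD
[24] I6→R2
[26] I7 finished on FPMUL
[27] I7→R6

I4 = (9, 10, 11, 12)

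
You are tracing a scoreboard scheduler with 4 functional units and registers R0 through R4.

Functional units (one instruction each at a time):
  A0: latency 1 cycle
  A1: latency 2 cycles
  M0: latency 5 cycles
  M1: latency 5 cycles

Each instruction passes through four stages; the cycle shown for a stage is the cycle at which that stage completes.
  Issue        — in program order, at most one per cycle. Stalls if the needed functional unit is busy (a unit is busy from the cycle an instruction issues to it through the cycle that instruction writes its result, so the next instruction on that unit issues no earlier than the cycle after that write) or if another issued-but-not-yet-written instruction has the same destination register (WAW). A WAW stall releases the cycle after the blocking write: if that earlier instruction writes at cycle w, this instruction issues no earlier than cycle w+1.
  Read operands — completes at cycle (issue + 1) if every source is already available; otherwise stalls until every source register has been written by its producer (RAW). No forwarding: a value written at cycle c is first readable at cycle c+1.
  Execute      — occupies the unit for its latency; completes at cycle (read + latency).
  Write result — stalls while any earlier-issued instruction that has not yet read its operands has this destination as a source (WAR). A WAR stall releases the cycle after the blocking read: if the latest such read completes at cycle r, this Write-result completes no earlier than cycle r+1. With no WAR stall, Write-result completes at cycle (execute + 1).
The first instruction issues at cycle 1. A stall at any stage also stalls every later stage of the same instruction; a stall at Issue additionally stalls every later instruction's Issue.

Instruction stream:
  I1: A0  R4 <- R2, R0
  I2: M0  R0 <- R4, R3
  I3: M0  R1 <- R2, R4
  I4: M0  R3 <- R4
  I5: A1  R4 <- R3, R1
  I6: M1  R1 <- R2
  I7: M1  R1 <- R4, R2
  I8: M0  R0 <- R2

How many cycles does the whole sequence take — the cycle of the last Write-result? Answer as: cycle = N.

[I1] 1/2/3/4
[I2] 2/5/10/11  (RAW R4: wait I1 write@4)
[I3] 12/13/18/19  (struct: M0 busy until I2 writes@11)
[I4] 20/21/26/27  (struct: M0 busy until I3 writes@19)
[I5] 21/28/30/31  (RAW R3: wait I4 write@27)
[I6] 22/23/28/29
[I7] 30/32/37/38  (struct: M1 busy until I6 writes@29; RAW R4: wait I5 write@31)
[I8] 31/32/37/38

cycle = 38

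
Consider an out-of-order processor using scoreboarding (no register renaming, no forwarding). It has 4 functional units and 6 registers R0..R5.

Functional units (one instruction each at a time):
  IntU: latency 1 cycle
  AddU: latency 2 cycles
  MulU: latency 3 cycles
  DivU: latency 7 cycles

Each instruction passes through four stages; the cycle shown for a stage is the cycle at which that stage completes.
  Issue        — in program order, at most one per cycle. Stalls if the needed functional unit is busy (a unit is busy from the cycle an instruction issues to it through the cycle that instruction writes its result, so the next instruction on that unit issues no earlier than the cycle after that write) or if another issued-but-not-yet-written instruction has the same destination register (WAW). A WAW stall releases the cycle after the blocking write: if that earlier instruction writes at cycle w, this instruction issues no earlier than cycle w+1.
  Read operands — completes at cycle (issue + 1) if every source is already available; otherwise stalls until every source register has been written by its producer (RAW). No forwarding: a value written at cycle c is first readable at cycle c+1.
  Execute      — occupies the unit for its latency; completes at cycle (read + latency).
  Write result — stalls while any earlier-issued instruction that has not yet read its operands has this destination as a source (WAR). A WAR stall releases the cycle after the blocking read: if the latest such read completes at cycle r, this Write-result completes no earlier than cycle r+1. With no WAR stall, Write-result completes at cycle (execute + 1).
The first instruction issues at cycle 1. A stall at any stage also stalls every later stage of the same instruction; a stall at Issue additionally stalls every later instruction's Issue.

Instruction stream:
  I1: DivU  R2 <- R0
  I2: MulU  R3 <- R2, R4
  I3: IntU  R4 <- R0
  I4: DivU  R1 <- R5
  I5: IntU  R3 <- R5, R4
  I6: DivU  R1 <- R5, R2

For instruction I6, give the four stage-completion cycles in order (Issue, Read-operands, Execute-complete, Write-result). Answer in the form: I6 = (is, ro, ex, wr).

I1  is:1  ro:2  ex:9  wr:10
I2  is:2  ro:11  ex:14  wr:15  — RAW R2: wait I1 write@10
I3  is:3  ro:4  ex:5  wr:12  — WAR R4: wait I2 read@11
I4  is:11  ro:12  ex:19  wr:20  — struct: DivU busy until I1 writes@10
I5  is:16  ro:17  ex:18  wr:19  — WAW R3: wait I2 write@15
I6  is:21  ro:22  ex:29  wr:30  — struct: DivU busy until I4 writes@20

I6 = (21, 22, 29, 30)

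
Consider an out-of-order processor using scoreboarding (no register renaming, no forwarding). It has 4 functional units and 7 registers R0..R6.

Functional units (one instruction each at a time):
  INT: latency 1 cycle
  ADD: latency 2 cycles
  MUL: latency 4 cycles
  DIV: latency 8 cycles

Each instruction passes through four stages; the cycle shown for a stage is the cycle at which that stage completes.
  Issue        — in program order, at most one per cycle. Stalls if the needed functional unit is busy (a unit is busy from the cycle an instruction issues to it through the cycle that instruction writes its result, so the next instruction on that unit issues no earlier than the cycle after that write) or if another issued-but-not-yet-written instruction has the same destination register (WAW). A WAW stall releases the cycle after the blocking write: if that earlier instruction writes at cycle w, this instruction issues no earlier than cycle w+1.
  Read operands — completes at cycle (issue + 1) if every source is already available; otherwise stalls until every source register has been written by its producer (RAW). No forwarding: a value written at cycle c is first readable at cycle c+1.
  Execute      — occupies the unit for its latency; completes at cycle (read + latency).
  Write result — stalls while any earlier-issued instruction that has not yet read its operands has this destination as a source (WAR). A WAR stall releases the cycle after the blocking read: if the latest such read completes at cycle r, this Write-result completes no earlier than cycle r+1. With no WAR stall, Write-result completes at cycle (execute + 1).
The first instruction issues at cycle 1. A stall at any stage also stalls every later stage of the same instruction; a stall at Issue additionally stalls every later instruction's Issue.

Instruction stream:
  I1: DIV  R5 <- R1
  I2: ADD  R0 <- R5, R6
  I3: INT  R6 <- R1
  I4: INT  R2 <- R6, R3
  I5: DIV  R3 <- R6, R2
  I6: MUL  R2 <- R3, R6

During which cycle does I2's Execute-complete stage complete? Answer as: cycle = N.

cycle = 14

I1 -> (1, 2, 10, 11)
I2 -> (2, 12, 14, 15)  // RAW R5: wait I1 write@11
I3 -> (3, 4, 5, 13)  // WAR R6: wait I2 read@12
I4 -> (14, 15, 16, 17)  // struct: INT busy until I3 writes@13
I5 -> (15, 18, 26, 27)  // RAW R2: wait I4 write@17
I6 -> (18, 28, 32, 33)  // WAW R2: wait I4 write@17, RAW R3: wait I5 write@27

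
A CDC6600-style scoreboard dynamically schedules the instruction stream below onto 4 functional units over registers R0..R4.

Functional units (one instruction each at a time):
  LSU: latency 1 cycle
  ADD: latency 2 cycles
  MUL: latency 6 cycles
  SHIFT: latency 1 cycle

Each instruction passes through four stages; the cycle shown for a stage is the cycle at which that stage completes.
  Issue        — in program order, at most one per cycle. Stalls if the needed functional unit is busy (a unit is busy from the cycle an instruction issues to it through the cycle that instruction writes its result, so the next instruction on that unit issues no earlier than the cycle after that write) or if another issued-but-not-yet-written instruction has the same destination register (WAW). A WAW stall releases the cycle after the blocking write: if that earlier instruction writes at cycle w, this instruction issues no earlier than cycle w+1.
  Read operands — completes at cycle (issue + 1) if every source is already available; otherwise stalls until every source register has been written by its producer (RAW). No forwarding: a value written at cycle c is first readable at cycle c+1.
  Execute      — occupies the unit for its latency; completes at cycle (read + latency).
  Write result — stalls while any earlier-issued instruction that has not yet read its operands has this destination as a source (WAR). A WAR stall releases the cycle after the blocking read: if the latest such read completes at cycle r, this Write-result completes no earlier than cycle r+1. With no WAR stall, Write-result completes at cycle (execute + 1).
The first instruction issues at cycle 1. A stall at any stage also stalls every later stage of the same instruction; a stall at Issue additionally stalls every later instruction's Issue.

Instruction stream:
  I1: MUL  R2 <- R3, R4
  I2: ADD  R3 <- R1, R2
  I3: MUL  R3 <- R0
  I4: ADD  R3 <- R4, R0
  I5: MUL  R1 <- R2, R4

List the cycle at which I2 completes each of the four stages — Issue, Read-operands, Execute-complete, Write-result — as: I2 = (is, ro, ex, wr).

[1] I1 issues→MUL
[2] I1 reads; I2 issues→ADD
[8] I1 exec-done
[9] I1 writes R2
[10] I2 reads
[12] I2 exec-done
[13] I2 writes R3
[14] I3 issues→MUL
[15] I3 reads
[21] I3 exec-done
[22] I3 writes R3
[23] I4 issues→ADD
[24] I4 reads; I5 issues→MUL
[25] I5 reads
[26] I4 exec-done
[27] I4 writes R3
[31] I5 exec-done
[32] I5 writes R1

I2 = (2, 10, 12, 13)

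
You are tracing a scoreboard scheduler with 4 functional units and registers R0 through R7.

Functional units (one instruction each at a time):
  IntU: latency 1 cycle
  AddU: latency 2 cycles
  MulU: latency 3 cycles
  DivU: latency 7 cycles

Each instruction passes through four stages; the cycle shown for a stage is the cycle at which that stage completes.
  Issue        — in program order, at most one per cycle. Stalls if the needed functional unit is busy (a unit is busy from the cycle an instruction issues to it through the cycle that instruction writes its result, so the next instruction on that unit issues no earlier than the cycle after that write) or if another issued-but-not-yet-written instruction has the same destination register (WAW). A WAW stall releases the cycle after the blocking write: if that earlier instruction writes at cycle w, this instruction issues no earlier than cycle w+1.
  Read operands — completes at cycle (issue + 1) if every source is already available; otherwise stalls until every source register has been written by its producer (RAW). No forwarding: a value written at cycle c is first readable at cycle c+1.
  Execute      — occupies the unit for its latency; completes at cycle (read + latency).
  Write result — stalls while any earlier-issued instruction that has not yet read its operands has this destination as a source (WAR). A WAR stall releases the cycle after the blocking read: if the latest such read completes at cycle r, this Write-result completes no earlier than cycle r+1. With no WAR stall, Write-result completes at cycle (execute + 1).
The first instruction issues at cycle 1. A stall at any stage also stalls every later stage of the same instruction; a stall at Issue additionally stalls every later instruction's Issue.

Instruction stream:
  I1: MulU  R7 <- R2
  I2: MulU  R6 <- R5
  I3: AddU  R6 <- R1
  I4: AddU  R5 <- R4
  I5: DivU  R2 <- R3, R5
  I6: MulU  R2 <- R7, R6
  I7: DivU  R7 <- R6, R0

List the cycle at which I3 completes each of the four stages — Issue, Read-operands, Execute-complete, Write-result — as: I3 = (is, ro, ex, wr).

I3 = (13, 14, 16, 17)

  I1 | 1 | 2 | 5 | 6
  I2 | 7 | 8 | 11 | 12   struct: MulU busy until I1 writes@6
  I3 | 13 | 14 | 16 | 17   WAW R6: wait I2 write@12
  I4 | 18 | 19 | 21 | 22   struct: AddU busy until I3 writes@17
  I5 | 19 | 23 | 30 | 31   RAW R5: wait I4 write@22
  I6 | 32 | 33 | 36 | 37   WAW R2: wait I5 write@31
  I7 | 33 | 34 | 41 | 42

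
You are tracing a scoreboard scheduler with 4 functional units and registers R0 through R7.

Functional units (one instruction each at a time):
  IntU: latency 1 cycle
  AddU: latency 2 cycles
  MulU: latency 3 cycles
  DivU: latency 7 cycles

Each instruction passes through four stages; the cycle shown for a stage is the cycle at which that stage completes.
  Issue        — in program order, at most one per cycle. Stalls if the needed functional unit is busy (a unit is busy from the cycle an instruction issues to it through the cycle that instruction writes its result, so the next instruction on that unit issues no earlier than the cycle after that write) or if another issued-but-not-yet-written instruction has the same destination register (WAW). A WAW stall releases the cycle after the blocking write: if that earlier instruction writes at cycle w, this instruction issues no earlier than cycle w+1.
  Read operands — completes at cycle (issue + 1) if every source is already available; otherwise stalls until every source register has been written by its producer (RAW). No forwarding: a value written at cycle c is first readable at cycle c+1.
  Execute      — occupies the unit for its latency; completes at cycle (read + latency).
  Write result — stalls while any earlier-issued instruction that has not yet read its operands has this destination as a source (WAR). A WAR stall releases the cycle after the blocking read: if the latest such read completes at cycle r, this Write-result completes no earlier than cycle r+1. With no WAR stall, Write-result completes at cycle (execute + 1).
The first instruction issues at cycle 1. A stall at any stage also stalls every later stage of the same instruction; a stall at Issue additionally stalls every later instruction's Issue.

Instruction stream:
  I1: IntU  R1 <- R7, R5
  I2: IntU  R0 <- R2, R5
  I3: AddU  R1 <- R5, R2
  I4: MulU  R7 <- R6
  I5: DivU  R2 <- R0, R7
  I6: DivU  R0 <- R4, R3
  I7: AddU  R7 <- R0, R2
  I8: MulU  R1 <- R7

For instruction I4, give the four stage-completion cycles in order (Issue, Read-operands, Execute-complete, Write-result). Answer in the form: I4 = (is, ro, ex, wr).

I4 = (7, 8, 11, 12)

t=1  I1 issues→IntU
t=2  I1 reads
t=3  I1 exec-done
t=4  I1 writes R1
t=5  I2 issues→IntU
t=6  I2 reads · I3 issues→AddU
t=7  I2 exec-done · I3 reads · I4 issues→MulU
t=8  I2 writes R0 · I4 reads · I5 issues→DivU
t=9  I3 exec-done
t=10  I3 writes R1
t=11  I4 exec-done
t=12  I4 writes R7
t=13  I5 reads
t=20  I5 exec-done
t=21  I5 writes R2
t=22  I6 issues→DivU
t=23  I6 reads · I7 issues→AddU
t=24  I8 issues→MulU
t=30  I6 exec-done
t=31  I6 writes R0
t=32  I7 reads
t=34  I7 exec-done
t=35  I7 writes R7
t=36  I8 reads
t=39  I8 exec-done
t=40  I8 writes R1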